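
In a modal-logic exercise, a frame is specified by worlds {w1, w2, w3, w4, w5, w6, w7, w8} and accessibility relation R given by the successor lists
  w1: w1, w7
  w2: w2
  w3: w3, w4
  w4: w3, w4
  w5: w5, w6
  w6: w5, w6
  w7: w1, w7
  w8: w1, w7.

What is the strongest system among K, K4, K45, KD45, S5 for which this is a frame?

Transitive (axiom 4): yes — every two-step R-path is closed by a direct edge.
Euclidean (axiom 5): yes — any two successors of a common world are R-related.
Serial (axiom D): yes — every world has a successor (e.g. w1 R w1).
Reflexive (axiom T): no — w8 is not related to itself.
So F validates K, K4, K45, KD45; S5 would additionally require R to be reflexive. The strongest is KD45.

KD45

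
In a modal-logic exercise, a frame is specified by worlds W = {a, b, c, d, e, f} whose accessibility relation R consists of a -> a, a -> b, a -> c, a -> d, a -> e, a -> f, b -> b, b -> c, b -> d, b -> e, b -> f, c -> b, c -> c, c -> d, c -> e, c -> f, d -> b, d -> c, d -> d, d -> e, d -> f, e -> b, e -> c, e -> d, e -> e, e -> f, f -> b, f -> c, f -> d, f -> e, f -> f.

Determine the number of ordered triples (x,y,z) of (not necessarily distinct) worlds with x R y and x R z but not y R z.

Enumerating: (a,b,a), (a,c,a), (a,d,a), (a,e,a), (a,f,a).

5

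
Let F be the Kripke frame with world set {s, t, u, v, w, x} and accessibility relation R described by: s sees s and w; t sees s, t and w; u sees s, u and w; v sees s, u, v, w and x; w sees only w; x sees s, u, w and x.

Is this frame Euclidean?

No

Euclidean: no — t R w and t R s, but not w R s.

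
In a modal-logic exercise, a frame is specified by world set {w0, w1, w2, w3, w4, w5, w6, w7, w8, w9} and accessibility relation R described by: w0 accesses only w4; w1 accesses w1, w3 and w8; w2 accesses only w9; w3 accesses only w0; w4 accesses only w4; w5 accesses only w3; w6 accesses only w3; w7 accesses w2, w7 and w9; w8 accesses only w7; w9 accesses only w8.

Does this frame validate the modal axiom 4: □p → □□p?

Axiom 4 corresponds to the accessibility relation being transitive.
Transitive: no — w1 R w3 and w3 R w0, but not w1 R w0.

No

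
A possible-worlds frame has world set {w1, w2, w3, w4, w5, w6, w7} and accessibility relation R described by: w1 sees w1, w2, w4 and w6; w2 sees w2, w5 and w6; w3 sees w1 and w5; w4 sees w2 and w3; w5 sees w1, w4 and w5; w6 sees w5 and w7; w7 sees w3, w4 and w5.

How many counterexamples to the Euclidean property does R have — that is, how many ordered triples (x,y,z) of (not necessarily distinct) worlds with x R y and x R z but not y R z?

28

Enumerating: (w1,w2,w1), (w1,w2,w4), (w1,w4,w1), (w1,w4,w4), (w1,w4,w6), (w1,w6,w1), (w1,w6,w2), (w1,w6,w4), (w1,w6,w6), (w2,w5,w2), (w2,w5,w6), (w2,w6,w2), … and 16 more.
Total: 28.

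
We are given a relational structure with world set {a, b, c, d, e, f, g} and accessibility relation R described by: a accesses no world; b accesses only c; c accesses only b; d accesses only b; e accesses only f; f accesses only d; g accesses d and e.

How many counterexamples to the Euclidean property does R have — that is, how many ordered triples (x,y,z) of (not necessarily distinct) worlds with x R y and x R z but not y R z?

Enumerating: (b,c,c), (c,b,b), (d,b,b), (e,f,f), (f,d,d), (g,d,d), (g,d,e), (g,e,d), (g,e,e).

9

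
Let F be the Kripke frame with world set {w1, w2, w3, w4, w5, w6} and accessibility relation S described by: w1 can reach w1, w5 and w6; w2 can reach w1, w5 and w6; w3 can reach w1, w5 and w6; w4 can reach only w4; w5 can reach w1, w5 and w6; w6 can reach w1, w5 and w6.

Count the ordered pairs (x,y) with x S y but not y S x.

Enumerating: (w2,w1), (w2,w5), (w2,w6), (w3,w1), (w3,w5), (w3,w6).

6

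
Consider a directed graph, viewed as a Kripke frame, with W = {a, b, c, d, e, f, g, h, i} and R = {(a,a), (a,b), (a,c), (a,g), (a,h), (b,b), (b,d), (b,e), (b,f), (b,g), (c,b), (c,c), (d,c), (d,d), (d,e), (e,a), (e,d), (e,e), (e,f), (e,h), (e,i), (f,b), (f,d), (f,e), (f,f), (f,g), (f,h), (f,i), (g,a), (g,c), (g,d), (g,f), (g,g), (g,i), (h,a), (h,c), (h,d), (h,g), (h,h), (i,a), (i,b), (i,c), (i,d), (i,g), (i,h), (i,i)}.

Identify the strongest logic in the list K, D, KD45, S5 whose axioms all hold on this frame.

D

Serial (axiom D): yes — every world has a successor (e.g. a R a).
Euclidean (axiom 5): no — a R b and a R c, but not b R c.
Transitive (axiom 4): no — a R b and b R d, but not a R d.
Reflexive (axiom T): yes — every world is R-related to itself.
So F validates K, D; KD45 would additionally require R to be Euclidean and transitive. The strongest is D.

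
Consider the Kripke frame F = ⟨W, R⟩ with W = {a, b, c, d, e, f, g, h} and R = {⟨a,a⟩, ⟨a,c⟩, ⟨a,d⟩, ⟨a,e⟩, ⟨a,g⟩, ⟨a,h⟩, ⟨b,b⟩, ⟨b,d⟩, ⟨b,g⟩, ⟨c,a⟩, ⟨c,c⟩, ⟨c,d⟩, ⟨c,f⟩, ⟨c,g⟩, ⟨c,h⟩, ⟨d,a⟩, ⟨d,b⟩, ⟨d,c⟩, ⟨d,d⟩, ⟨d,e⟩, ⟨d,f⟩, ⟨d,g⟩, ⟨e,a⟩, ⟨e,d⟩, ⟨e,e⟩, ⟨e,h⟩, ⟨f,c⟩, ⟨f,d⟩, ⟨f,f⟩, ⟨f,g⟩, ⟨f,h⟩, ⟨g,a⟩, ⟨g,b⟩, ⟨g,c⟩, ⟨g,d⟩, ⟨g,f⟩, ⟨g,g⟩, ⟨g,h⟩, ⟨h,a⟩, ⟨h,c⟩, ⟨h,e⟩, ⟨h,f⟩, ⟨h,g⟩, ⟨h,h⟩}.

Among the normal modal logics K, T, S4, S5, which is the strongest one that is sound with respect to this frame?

Reflexive (axiom T): yes — every world is R-related to itself.
Transitive (axiom 4): no — a R c and c R f, but not a R f.
Euclidean (axiom 5): no — a R c and a R e, but not c R e.
So F validates K, T; S4 would additionally require R to be transitive. The strongest is T.

T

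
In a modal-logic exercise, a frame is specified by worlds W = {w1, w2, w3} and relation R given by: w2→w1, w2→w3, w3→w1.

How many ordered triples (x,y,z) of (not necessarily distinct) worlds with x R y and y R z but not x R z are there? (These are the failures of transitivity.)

0

R is transitive; there are no such tuples.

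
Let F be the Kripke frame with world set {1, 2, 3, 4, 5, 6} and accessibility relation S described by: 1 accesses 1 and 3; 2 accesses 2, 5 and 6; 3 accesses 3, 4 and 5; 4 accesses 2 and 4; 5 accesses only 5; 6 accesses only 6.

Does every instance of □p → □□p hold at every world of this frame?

The schema 4 characterises exactly the transitive frames.
Transitive: no — 1 S 3 and 3 S 4, but not 1 S 4.

No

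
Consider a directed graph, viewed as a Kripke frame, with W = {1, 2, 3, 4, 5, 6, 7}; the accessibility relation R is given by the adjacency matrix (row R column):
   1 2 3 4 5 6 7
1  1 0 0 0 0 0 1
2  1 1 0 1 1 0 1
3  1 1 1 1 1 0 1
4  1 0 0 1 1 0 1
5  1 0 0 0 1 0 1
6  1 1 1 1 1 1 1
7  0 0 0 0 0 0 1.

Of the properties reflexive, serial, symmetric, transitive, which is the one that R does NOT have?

symmetric

Reflexive: yes — every world is R-related to itself.
Serial: yes — every world has a successor (e.g. 1 R 1).
Symmetric: no — 1 R 7 but not 7 R 1.
Transitive: yes — every two-step R-path is closed by a direct edge.
Only symmetric fails.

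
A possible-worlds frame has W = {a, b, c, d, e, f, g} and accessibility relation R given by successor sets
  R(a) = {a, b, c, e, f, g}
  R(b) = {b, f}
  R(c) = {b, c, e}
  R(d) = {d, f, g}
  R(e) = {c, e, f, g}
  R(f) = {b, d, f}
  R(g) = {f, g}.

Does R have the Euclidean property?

No

Euclidean: no — a R b and a R c, but not b R c.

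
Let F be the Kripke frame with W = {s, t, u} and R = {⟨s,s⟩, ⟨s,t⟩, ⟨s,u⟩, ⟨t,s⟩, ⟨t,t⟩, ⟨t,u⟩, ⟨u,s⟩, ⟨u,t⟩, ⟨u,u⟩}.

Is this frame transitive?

Transitive: yes — every two-step R-path is closed by a direct edge.

Yes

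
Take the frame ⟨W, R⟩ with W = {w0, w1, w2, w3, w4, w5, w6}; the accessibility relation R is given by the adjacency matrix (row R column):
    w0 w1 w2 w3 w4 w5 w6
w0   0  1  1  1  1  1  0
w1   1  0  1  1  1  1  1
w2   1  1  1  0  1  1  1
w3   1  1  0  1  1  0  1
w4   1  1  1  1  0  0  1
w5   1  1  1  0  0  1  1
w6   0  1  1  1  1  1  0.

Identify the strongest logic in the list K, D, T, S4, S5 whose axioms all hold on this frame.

D

Serial (axiom D): yes — every world has a successor (e.g. w0 R w1).
Reflexive (axiom T): no — w0 is not related to itself.
Transitive (axiom 4): no — w0 R w1 and w1 R w6, but not w0 R w6.
Euclidean (axiom 5): no — w0 R w2 and w0 R w3, but not w2 R w3.
So F validates K, D; T would additionally require R to be reflexive. The strongest is D.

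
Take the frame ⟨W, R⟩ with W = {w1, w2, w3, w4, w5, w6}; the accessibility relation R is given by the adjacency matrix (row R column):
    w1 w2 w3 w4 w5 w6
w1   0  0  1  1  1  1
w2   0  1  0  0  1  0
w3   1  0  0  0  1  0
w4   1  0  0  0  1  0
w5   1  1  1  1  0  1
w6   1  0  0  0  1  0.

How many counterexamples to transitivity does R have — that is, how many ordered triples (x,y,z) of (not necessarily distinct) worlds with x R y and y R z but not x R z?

35

Enumerating: (w1,w3,w1), (w1,w4,w1), (w1,w5,w1), (w1,w5,w2), (w1,w6,w1), (w2,w5,w1), (w2,w5,w3), (w2,w5,w4), (w2,w5,w6), (w3,w1,w3), (w3,w1,w4), (w3,w1,w6), … and 23 more.
Total: 35.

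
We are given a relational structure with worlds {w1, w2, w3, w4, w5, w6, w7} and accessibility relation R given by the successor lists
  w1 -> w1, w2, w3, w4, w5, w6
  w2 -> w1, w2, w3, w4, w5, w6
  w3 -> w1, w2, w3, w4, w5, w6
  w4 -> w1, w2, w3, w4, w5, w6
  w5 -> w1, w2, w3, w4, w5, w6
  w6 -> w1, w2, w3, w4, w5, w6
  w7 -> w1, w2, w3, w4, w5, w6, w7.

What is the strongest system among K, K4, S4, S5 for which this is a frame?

S4

Transitive (axiom 4): yes — every two-step R-path is closed by a direct edge.
Reflexive (axiom T): yes — every world is R-related to itself.
Euclidean (axiom 5): no — w7 R w1 and w7 R w7, but not w1 R w7.
So F validates K, K4, S4; S5 would additionally require R to be Euclidean. The strongest is S4.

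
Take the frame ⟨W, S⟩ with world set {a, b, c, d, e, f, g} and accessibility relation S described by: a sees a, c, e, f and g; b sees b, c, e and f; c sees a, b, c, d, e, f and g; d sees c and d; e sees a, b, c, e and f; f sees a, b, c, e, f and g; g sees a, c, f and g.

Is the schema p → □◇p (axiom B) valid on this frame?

By correspondence theory, B is valid on a frame iff S is symmetric.
Symmetric: yes — every pair in S has its reverse in S.

Yes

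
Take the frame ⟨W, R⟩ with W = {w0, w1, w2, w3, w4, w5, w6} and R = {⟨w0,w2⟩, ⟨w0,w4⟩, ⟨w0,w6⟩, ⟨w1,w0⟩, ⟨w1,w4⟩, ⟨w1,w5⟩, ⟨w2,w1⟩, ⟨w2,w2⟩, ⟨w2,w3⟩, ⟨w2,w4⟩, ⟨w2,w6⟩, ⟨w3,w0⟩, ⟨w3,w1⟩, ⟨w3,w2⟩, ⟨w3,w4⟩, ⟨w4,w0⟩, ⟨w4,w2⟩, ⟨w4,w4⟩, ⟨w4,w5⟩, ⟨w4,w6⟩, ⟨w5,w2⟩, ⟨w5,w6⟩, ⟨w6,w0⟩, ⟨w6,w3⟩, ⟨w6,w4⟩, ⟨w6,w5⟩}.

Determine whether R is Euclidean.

Euclidean: no — w0 R w6 and w0 R w2, but not w6 R w2.

No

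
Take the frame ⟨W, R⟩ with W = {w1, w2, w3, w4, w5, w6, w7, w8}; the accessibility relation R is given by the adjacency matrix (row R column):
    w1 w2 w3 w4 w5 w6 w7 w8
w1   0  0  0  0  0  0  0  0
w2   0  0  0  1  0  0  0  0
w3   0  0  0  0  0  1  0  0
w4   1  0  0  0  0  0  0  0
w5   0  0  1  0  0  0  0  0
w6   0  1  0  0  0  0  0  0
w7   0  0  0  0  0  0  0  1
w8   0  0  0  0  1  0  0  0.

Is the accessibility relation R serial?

No

Serial: no — w1 has no R-successor.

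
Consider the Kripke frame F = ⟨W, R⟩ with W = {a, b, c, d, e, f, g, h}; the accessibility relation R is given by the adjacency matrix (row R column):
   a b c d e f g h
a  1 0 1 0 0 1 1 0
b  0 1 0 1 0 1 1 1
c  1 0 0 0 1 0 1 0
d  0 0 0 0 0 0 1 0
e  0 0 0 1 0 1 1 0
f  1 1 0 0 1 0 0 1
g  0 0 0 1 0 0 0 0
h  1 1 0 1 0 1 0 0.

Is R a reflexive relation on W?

Reflexive: no — c is not related to itself.

No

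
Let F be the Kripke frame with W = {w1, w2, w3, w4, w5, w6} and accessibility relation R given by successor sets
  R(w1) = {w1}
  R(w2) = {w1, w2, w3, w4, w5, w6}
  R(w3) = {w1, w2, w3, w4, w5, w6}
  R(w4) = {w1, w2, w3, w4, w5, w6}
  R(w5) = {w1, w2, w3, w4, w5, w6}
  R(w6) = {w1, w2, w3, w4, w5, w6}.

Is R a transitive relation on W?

Transitive: yes — every two-step R-path is closed by a direct edge.

Yes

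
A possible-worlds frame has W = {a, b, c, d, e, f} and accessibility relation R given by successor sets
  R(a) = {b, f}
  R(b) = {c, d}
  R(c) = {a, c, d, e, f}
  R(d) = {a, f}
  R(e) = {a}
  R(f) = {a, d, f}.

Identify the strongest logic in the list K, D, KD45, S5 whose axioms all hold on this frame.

Serial (axiom D): yes — every world has a successor (e.g. a R b).
Euclidean (axiom 5): no — a R b and a R f, but not b R f.
Transitive (axiom 4): no — a R b and b R c, but not a R c.
Reflexive (axiom T): no — a is not related to itself.
So F validates K, D; KD45 would additionally require R to be Euclidean and transitive. The strongest is D.

D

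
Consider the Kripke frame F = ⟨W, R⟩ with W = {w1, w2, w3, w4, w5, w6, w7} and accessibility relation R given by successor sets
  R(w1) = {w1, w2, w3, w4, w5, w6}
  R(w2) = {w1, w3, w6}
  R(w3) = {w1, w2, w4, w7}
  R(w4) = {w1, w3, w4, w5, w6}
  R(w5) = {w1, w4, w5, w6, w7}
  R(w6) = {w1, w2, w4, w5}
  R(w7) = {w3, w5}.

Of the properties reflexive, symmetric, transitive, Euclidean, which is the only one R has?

Reflexive: no — w2 is not related to itself.
Symmetric: yes — every pair in R has its reverse in R.
Transitive: no — w1 R w3 and w3 R w7, but not w1 R w7.
Euclidean: no — w1 R w2 and w1 R w4, but not w2 R w4.
Only symmetric holds.

symmetric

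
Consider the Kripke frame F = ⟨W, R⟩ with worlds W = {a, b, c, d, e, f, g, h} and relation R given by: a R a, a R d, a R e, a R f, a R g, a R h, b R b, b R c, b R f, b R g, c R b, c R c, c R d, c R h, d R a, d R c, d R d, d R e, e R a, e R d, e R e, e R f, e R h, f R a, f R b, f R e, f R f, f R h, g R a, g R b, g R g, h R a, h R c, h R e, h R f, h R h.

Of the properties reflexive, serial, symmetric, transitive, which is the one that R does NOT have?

transitive

Reflexive: yes — every world is R-related to itself.
Serial: yes — every world has a successor (e.g. a R a).
Symmetric: yes — every pair in R has its reverse in R.
Transitive: no — a R d and d R c, but not a R c.
Only transitive fails.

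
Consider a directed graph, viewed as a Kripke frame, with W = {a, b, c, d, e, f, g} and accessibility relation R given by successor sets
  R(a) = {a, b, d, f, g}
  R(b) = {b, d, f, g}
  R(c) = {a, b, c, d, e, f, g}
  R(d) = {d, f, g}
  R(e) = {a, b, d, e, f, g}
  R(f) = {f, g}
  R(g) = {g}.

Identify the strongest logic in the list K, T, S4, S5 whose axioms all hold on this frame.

S4

Reflexive (axiom T): yes — every world is R-related to itself.
Transitive (axiom 4): yes — every two-step R-path is closed by a direct edge.
Euclidean (axiom 5): no — a R d and a R b, but not d R b.
So F validates K, T, S4; S5 would additionally require R to be Euclidean. The strongest is S4.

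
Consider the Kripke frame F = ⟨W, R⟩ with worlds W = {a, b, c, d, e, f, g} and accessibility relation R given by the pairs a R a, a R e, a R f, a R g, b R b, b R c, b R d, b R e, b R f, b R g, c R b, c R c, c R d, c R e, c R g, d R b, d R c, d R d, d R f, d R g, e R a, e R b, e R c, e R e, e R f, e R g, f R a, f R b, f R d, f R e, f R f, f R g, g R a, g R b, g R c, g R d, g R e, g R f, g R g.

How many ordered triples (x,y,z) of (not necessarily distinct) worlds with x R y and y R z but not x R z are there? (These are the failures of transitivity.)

30

Enumerating: (a,e,b), (a,e,c), (a,f,b), (a,f,d), (a,g,b), (a,g,c), (a,g,d), (b,e,a), (b,f,a), (b,g,a), (c,b,f), (c,d,f), … and 18 more.
Total: 30.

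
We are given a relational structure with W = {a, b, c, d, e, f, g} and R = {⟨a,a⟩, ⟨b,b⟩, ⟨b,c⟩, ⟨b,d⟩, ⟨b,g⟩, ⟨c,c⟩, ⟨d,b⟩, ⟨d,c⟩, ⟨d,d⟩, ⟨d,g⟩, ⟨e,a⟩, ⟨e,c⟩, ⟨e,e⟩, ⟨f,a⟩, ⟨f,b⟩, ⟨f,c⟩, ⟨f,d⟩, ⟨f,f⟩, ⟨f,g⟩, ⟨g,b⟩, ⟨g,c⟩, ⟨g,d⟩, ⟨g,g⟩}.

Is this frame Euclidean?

No

Euclidean: no — b R c and b R d, but not c R d.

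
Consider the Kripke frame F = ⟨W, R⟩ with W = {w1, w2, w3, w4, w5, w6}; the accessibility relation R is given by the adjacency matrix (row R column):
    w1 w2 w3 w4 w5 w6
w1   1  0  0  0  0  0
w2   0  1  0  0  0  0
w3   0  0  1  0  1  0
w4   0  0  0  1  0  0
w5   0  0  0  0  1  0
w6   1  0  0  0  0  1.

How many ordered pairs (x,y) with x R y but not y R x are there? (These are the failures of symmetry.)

Enumerating: (w3,w5), (w6,w1).

2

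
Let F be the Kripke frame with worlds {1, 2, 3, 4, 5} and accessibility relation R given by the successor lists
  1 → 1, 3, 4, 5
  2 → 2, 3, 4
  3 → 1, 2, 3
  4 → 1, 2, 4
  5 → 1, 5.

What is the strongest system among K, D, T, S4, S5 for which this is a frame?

Serial (axiom D): yes — every world has a successor (e.g. 1 R 1).
Reflexive (axiom T): yes — every world is R-related to itself.
Transitive (axiom 4): no — 1 R 3 and 3 R 2, but not 1 R 2.
Euclidean (axiom 5): no — 1 R 3 and 1 R 4, but not 3 R 4.
So F validates K, D, T; S4 would additionally require R to be transitive. The strongest is T.

T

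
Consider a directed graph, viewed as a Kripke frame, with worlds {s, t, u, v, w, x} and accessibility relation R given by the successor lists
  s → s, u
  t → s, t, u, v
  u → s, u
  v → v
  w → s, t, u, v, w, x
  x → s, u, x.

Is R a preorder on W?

Reflexive: yes — every world is R-related to itself.
Transitive: yes — every two-step R-path is closed by a direct edge.
So R is a preorder.

Yes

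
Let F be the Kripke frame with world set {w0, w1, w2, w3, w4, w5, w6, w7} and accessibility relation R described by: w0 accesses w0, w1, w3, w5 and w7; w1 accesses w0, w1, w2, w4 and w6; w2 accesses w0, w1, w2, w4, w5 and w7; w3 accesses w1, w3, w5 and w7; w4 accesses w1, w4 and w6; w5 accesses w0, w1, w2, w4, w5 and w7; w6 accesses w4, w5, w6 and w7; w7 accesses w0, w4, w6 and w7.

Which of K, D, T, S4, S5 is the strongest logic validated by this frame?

T

Serial (axiom D): yes — every world has a successor (e.g. w0 R w0).
Reflexive (axiom T): yes — every world is R-related to itself.
Transitive (axiom 4): no — w0 R w1 and w1 R w2, but not w0 R w2.
Euclidean (axiom 5): no — w0 R w1 and w0 R w3, but not w1 R w3.
So F validates K, D, T; S4 would additionally require R to be transitive. The strongest is T.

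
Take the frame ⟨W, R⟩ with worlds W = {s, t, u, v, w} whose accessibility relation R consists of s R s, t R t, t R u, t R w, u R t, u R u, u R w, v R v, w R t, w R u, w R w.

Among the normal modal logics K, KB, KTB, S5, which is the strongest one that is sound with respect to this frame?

S5

Symmetric (axiom B): yes — every pair in R has its reverse in R.
Reflexive (axiom T): yes — every world is R-related to itself.
Euclidean (axiom 5): yes — any two successors of a common world are R-related.
So F validates K, KB, KTB, S5. The strongest is S5.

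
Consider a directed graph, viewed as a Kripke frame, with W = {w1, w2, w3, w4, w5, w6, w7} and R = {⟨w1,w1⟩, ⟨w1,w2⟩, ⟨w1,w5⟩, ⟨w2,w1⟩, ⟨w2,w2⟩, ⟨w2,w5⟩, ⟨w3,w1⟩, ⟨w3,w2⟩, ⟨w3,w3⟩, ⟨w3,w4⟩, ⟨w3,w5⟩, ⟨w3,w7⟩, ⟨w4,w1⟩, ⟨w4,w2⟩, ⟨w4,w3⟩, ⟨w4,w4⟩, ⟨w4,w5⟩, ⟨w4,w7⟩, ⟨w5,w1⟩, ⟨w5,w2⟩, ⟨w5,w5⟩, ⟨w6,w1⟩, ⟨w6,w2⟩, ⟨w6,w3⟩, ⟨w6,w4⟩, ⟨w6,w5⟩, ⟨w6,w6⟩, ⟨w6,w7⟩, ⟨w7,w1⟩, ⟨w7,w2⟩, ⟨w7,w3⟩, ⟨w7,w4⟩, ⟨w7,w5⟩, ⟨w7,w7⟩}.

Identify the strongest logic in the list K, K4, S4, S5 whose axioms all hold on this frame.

Transitive (axiom 4): yes — every two-step R-path is closed by a direct edge.
Reflexive (axiom T): yes — every world is R-related to itself.
Euclidean (axiom 5): no — w3 R w1 and w3 R w4, but not w1 R w4.
So F validates K, K4, S4; S5 would additionally require R to be Euclidean. The strongest is S4.

S4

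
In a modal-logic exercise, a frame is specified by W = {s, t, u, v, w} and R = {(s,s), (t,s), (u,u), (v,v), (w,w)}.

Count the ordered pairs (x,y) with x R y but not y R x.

Enumerating: (t,s).

1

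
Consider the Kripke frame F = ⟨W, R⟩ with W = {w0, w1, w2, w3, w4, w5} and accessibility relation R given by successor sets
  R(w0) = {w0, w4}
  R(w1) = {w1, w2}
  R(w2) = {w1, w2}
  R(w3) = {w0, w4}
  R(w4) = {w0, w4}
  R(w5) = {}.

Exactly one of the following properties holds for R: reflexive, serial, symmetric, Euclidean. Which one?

Euclidean

Reflexive: no — w3 is not related to itself.
Serial: no — w5 has no R-successor.
Symmetric: no — w3 R w0 but not w0 R w3.
Euclidean: yes — any two successors of a common world are R-related.
Only Euclidean holds.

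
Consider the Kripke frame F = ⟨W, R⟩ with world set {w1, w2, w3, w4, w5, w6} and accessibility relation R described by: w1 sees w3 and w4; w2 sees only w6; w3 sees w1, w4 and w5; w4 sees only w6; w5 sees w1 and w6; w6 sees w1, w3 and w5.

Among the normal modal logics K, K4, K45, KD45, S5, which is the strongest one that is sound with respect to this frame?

Transitive (axiom 4): no — w1 R w3 and w3 R w5, but not w1 R w5.
Euclidean (axiom 5): no — w1 R w4 and w1 R w3, but not w4 R w3.
Serial (axiom D): yes — every world has a successor (e.g. w1 R w3).
Reflexive (axiom T): no — w1 is not related to itself.
So F validates K; K4 would additionally require R to be transitive. The strongest is K.

K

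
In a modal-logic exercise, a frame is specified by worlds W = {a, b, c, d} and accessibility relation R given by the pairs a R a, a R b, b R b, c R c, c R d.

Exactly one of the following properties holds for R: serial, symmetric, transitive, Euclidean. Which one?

Serial: no — d has no R-successor.
Symmetric: no — a R b but not b R a.
Transitive: yes — every two-step R-path is closed by a direct edge.
Euclidean: no — a R b and a R a, but not b R a.
Only transitive holds.

transitive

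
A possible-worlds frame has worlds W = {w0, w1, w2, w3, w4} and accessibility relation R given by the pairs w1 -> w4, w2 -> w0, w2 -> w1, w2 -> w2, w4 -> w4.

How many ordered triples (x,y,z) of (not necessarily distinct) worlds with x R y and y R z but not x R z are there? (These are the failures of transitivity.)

1

Enumerating: (w2,w1,w4).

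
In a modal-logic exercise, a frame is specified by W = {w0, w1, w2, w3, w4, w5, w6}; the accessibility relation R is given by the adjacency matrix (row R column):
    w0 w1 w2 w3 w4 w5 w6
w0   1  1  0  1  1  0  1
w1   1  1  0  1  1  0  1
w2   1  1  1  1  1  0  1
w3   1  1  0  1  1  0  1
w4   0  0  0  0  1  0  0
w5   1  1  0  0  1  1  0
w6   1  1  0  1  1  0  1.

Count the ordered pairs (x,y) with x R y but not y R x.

12

Enumerating: (w0,w4), (w1,w4), (w2,w0), (w2,w1), (w2,w3), (w2,w4), (w2,w6), (w3,w4), (w5,w0), (w5,w1), (w5,w4), (w6,w4).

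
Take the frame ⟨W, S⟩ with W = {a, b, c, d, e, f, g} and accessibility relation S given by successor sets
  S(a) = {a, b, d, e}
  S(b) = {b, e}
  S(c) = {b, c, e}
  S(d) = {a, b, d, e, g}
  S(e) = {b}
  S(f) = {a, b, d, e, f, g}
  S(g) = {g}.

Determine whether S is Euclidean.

Euclidean: no — a S b and a S d, but not b S d.

No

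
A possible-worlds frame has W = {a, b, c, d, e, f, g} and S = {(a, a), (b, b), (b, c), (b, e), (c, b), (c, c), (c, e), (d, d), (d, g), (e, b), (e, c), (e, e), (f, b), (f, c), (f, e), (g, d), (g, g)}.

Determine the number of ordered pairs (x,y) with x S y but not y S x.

Enumerating: (f,b), (f,c), (f,e).

3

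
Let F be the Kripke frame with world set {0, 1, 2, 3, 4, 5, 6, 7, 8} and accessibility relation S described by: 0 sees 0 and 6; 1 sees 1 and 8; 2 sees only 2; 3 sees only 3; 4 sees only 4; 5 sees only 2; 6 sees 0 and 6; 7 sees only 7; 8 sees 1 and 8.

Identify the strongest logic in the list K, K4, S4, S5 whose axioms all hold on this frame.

K4

Transitive (axiom 4): yes — every two-step S-path is closed by a direct edge.
Reflexive (axiom T): no — 5 is not related to itself.
Euclidean (axiom 5): yes — any two successors of a common world are S-related.
So F validates K, K4; S4 would additionally require S to be reflexive. The strongest is K4.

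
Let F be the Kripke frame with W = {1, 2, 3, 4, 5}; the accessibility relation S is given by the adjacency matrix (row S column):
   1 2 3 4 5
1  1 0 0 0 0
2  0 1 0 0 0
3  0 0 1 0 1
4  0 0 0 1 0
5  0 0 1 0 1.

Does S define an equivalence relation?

Reflexive: yes — every world is S-related to itself.
Symmetric: yes — every pair in S has its reverse in S.
Transitive: yes — every two-step S-path is closed by a direct edge.
So S is an equivalence relation.

Yes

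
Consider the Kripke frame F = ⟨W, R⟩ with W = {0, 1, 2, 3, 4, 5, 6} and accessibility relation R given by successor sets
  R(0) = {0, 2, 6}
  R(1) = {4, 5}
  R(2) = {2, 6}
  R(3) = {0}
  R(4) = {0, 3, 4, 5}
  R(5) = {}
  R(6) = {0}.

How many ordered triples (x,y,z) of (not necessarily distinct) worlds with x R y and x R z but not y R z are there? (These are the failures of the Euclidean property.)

Enumerating: (0,2,0), (0,6,2), (0,6,6), (1,5,4), (1,5,5), (2,6,2), (2,6,6), (4,0,3), (4,0,4), (4,0,5), (4,3,3), (4,3,4), (4,3,5), (4,5,0), (4,5,3), (4,5,4), (4,5,5).

17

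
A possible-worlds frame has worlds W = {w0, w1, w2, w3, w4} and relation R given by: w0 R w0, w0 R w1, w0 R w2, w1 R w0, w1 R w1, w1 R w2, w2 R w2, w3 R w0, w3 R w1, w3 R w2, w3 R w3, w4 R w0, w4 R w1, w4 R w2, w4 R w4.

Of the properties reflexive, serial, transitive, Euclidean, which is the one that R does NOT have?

Reflexive: yes — every world is R-related to itself.
Serial: yes — every world has a successor (e.g. w0 R w0).
Transitive: yes — every two-step R-path is closed by a direct edge.
Euclidean: no — w0 R w2 and w0 R w1, but not w2 R w1.
Only Euclidean fails.

Euclidean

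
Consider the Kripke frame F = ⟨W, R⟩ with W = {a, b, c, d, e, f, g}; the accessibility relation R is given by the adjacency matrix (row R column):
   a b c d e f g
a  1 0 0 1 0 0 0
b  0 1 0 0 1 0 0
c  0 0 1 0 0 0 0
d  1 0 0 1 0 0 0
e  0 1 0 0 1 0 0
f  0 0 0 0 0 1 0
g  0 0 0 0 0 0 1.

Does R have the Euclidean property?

Yes

Euclidean: yes — any two successors of a common world are R-related.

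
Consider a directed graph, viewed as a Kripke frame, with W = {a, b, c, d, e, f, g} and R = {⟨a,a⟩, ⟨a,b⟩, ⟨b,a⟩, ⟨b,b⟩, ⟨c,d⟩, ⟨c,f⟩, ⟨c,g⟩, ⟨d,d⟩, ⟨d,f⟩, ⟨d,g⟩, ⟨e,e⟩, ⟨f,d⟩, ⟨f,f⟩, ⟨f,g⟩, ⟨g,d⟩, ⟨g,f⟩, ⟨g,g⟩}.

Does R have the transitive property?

Transitive: yes — every two-step R-path is closed by a direct edge.

Yes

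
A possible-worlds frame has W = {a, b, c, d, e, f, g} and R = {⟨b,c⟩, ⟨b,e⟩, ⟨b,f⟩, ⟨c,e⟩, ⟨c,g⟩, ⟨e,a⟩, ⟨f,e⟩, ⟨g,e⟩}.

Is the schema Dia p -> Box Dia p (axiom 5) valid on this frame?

No

The schema 5 characterises exactly the Euclidean frames.
Euclidean: no — b R c and b R f, but not c R f.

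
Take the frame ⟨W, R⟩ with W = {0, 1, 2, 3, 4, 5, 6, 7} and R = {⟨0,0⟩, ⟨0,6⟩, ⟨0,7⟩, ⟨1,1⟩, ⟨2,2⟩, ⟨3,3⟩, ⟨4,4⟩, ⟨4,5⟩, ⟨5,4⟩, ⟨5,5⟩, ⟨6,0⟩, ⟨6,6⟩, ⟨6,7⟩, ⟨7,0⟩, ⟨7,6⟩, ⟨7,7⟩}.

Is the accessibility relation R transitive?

Transitive: yes — every two-step R-path is closed by a direct edge.

Yes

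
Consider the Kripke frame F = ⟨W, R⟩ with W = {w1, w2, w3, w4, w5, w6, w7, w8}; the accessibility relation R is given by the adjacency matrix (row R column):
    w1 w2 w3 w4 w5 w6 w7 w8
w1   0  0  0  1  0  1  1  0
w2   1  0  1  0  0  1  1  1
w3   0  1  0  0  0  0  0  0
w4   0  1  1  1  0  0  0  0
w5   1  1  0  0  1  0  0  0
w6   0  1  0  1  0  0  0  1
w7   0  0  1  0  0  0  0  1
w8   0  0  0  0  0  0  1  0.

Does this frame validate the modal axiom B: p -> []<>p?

By correspondence theory, B is valid on a frame iff R is symmetric.
Symmetric: no — w1 R w4 but not w4 R w1.

No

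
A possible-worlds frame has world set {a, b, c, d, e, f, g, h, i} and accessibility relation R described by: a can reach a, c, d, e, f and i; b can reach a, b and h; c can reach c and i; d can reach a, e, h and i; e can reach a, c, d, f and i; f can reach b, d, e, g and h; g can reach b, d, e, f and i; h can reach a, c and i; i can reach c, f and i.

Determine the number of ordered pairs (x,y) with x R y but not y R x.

20

Enumerating: (a,c), (a,f), (a,i), (b,a), (b,h), (d,h), (d,i), (e,c), (e,i), (f,b), (f,d), (f,h), … and 8 more.
Total: 20.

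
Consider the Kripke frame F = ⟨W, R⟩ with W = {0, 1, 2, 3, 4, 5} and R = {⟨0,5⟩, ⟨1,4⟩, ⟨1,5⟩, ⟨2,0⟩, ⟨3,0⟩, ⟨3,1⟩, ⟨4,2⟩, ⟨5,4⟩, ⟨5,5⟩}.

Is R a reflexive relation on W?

No

Reflexive: no — 0 is not related to itself.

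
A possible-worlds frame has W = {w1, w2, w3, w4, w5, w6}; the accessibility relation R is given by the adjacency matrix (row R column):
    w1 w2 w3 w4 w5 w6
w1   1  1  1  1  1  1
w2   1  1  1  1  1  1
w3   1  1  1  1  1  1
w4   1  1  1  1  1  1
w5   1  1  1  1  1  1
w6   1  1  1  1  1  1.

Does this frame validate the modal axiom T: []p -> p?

Yes

The schema T characterises exactly the reflexive frames.
Reflexive: yes — every world is R-related to itself.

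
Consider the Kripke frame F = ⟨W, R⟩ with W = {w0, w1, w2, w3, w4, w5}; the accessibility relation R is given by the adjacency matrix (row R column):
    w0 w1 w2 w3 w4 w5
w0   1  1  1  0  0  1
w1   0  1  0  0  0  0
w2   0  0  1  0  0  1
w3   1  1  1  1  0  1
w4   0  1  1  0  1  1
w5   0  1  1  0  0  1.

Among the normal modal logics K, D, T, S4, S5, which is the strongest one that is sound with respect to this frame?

T

Serial (axiom D): yes — every world has a successor (e.g. w0 R w0).
Reflexive (axiom T): yes — every world is R-related to itself.
Transitive (axiom 4): no — w2 R w5 and w5 R w1, but not w2 R w1.
Euclidean (axiom 5): no — w0 R w1 and w0 R w2, but not w1 R w2.
So F validates K, D, T; S4 would additionally require R to be transitive. The strongest is T.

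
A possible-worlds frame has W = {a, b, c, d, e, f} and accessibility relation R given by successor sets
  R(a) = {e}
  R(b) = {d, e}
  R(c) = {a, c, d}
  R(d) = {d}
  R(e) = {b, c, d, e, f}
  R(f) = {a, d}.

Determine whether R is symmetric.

No

Symmetric: no — a R e but not e R a.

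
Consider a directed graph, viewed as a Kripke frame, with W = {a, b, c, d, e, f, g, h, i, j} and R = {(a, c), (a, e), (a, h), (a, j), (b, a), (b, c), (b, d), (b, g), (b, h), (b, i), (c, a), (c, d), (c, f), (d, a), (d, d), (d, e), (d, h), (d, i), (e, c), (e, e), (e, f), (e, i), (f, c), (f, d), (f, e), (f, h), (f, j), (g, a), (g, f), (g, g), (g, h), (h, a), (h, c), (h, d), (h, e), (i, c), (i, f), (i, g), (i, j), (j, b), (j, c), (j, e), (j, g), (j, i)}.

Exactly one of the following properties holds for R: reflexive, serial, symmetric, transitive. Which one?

serial

Reflexive: no — a is not related to itself.
Serial: yes — every world has a successor (e.g. a R c).
Symmetric: no — a R e but not e R a.
Transitive: no — a R c and c R d, but not a R d.
Only serial holds.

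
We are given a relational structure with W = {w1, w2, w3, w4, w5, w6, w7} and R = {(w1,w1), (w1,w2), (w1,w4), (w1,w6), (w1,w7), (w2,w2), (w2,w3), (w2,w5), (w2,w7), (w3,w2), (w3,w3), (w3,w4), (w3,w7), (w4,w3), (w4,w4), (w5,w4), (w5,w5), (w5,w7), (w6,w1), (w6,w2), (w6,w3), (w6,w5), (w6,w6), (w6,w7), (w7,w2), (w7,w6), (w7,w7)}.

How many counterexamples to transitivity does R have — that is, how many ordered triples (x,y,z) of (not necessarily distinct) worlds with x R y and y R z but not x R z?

23

Enumerating: (w1,w2,w3), (w1,w2,w5), (w1,w4,w3), (w1,w6,w3), (w1,w6,w5), (w2,w3,w4), (w2,w5,w4), (w2,w7,w6), (w3,w2,w5), (w3,w7,w6), (w4,w3,w2), (w4,w3,w7), … and 11 more.
Total: 23.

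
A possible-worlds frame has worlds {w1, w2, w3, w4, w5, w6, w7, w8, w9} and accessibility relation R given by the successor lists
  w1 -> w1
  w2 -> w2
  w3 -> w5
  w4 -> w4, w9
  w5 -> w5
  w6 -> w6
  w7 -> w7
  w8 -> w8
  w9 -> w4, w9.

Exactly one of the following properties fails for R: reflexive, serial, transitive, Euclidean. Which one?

reflexive

Reflexive: no — w3 is not related to itself.
Serial: yes — every world has a successor (e.g. w1 R w1).
Transitive: yes — every two-step R-path is closed by a direct edge.
Euclidean: yes — any two successors of a common world are R-related.
Only reflexive fails.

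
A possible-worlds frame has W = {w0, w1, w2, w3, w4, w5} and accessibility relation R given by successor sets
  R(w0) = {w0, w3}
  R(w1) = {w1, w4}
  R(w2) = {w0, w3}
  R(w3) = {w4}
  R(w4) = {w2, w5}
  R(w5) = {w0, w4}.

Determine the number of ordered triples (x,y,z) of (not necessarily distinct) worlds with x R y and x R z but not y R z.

Enumerating: (w0,w3,w0), (w0,w3,w3), (w1,w4,w1), (w1,w4,w4), (w2,w3,w0), (w2,w3,w3), (w3,w4,w4), (w4,w2,w2), (w4,w2,w5), (w4,w5,w2), (w4,w5,w5), (w5,w0,w4), (w5,w4,w0), (w5,w4,w4).

14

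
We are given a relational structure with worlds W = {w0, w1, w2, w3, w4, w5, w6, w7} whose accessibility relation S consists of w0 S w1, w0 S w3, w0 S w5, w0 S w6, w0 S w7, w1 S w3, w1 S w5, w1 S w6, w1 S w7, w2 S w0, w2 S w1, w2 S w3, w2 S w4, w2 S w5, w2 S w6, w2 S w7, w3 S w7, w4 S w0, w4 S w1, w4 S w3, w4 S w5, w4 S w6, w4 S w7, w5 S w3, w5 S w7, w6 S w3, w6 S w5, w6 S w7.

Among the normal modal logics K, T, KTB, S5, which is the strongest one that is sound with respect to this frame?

Reflexive (axiom T): no — w0 is not related to itself.
Symmetric (axiom B): no — w0 S w1 but not w1 S w0.
Euclidean (axiom 5): no — w0 S w3 and w0 S w1, but not w3 S w1.
So F validates K; T would additionally require S to be reflexive. The strongest is K.

K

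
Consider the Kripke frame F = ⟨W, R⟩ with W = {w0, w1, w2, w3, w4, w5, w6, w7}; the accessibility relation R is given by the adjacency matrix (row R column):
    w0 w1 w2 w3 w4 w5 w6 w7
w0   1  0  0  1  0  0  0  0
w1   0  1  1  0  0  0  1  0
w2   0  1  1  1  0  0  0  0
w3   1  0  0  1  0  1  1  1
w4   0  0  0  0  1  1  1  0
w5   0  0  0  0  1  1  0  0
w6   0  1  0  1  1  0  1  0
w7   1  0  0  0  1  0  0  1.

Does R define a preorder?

Reflexive: yes — every world is R-related to itself.
Transitive: no — w0 R w3 and w3 R w5, but not w0 R w5.
So R is not a preorder.

No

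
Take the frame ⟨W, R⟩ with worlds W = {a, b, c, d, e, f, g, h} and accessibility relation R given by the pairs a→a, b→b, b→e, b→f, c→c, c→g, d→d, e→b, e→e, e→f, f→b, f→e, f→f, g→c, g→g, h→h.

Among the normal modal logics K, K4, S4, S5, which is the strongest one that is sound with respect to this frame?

S5

Transitive (axiom 4): yes — every two-step R-path is closed by a direct edge.
Reflexive (axiom T): yes — every world is R-related to itself.
Euclidean (axiom 5): yes — any two successors of a common world are R-related.
So F validates K, K4, S4, S5. The strongest is S5.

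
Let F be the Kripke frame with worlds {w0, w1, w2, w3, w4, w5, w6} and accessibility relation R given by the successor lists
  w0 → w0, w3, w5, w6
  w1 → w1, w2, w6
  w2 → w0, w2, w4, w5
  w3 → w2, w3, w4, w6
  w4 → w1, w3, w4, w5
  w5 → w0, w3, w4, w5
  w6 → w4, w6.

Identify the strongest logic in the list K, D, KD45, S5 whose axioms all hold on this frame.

Serial (axiom D): yes — every world has a successor (e.g. w0 R w0).
Euclidean (axiom 5): no — w0 R w3 and w0 R w5, but not w3 R w5.
Transitive (axiom 4): no — w0 R w3 and w3 R w2, but not w0 R w2.
Reflexive (axiom T): yes — every world is R-related to itself.
So F validates K, D; KD45 would additionally require R to be Euclidean and transitive. The strongest is D.

D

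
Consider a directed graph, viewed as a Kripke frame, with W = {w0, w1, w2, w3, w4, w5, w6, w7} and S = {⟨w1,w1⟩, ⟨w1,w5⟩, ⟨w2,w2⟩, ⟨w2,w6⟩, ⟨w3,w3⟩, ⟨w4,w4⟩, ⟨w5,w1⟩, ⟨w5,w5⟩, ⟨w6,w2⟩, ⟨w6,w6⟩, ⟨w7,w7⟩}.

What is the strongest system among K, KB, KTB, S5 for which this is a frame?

KB

Symmetric (axiom B): yes — every pair in S has its reverse in S.
Reflexive (axiom T): no — w0 is not related to itself.
Euclidean (axiom 5): yes — any two successors of a common world are S-related.
So F validates K, KB; KTB would additionally require S to be reflexive. The strongest is KB.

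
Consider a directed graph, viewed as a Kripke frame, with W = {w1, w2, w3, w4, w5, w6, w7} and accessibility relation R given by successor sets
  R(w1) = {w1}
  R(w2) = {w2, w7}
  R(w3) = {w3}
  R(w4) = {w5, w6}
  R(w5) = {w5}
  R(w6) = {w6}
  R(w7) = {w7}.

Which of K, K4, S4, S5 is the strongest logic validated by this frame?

Transitive (axiom 4): yes — every two-step R-path is closed by a direct edge.
Reflexive (axiom T): no — w4 is not related to itself.
Euclidean (axiom 5): no — w4 R w5 and w4 R w6, but not w5 R w6.
So F validates K, K4; S4 would additionally require R to be reflexive. The strongest is K4.

K4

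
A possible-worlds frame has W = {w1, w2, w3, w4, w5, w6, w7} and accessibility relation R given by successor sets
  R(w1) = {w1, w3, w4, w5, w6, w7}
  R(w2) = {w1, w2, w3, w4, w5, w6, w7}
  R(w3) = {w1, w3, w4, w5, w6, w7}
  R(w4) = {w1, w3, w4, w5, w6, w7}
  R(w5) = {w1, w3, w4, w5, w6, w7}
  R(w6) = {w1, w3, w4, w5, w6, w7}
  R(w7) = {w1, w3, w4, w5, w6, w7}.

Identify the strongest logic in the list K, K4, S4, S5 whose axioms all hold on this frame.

Transitive (axiom 4): yes — every two-step R-path is closed by a direct edge.
Reflexive (axiom T): yes — every world is R-related to itself.
Euclidean (axiom 5): no — w2 R w1 and w2 R w2, but not w1 R w2.
So F validates K, K4, S4; S5 would additionally require R to be Euclidean. The strongest is S4.

S4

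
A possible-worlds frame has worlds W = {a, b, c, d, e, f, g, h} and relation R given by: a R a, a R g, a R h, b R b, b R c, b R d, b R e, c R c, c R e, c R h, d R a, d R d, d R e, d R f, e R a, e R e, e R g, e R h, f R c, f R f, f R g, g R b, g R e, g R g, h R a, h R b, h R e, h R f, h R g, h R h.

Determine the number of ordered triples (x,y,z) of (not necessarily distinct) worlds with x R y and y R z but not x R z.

37

Enumerating: (a,g,b), (a,g,e), (a,h,b), (a,h,e), (a,h,f), (b,c,h), (b,d,a), (b,d,f), (b,e,a), (b,e,g), (b,e,h), (c,e,a), … and 25 more.
Total: 37.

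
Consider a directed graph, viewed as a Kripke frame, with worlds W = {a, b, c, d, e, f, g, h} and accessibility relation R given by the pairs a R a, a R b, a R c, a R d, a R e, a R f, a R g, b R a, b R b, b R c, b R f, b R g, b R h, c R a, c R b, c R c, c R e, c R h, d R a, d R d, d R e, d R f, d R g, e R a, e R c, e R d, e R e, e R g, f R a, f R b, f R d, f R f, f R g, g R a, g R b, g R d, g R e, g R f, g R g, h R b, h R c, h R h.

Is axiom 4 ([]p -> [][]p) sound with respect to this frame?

By correspondence theory, 4 is valid on a frame iff R is transitive.
Transitive: no — a R b and b R h, but not a R h.

No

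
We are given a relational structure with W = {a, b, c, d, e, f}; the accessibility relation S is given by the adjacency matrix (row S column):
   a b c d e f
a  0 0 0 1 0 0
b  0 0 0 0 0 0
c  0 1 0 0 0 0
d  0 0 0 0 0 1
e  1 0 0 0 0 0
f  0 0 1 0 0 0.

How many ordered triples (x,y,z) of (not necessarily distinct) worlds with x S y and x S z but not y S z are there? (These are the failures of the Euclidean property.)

5

Enumerating: (a,d,d), (c,b,b), (d,f,f), (e,a,a), (f,c,c).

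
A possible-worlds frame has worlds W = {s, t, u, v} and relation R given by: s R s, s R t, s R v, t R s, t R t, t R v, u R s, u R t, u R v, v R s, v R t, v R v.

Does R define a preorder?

No

Reflexive: no — u is not related to itself.
Transitive: yes — every two-step R-path is closed by a direct edge.
So R is not a preorder.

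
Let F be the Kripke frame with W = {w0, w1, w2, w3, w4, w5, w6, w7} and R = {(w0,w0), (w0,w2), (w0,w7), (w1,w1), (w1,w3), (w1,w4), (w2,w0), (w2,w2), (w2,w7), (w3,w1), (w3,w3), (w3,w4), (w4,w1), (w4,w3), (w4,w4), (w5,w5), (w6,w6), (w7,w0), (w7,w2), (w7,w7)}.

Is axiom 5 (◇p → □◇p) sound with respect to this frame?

Axiom 5 corresponds to the accessibility relation being Euclidean.
Euclidean: yes — any two successors of a common world are R-related.

Yes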